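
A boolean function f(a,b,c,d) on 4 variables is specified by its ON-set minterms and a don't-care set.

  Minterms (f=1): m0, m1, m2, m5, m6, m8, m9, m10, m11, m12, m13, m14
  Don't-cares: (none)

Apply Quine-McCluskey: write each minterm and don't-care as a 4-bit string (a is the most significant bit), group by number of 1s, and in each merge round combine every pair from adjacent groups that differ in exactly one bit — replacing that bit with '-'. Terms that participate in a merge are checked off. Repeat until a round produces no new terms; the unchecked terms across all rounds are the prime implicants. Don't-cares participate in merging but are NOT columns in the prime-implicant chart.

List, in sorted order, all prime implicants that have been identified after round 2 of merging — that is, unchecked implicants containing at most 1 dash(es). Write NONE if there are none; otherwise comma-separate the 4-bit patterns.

NONE

Round 0: 0000✓ 0001✓ 0010✓ 0101✓ 0110✓ 1000✓ 1001✓ 1010✓ 1011✓ 1100✓ 1101✓ 1110✓
Round 1: -000✓ -001✓ -010✓ -101✓ -110✓ 0-01✓ 0-10✓ 00-0✓ 000-✓ 1-00✓ 1-01✓ 1-10✓ 10-0✓ 10-1✓ 100-✓ 101-✓ 11-0✓ 110-✓
Round 2: --01 --10 -0-0 -00- 1--0 1-0- 10--
PIs = {--01, --10, -0-0, -00-, 1--0, 1-0-, 10--}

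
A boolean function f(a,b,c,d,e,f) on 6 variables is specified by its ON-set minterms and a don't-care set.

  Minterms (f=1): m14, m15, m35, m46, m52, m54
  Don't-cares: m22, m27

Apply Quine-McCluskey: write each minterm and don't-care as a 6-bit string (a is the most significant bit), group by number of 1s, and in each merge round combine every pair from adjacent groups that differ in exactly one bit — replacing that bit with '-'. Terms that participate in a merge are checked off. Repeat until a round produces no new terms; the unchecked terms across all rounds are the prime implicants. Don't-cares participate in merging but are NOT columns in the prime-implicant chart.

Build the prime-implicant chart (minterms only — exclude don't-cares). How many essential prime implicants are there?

4

[col 0] 001110*, 001111*, 010110*, 011011, 100011, 101110*, 110100*, 110110*
[col 1] -01110, -10110, 00111-, 1101-0
Prime implicants: -01110, -10110, 00111-, 011011, 100011, 1101-0
PI chart (minterm → PIs covering it):
  14 | -01110,00111-
  15 | 00111-  (sole → essential)
  35 | 100011  (sole → essential)
  46 | -01110  (sole → essential)
  52 | 1101-0  (sole → essential)
  54 | -10110,1101-0
Essential prime implicants: -01110, 00111-, 100011, 1101-0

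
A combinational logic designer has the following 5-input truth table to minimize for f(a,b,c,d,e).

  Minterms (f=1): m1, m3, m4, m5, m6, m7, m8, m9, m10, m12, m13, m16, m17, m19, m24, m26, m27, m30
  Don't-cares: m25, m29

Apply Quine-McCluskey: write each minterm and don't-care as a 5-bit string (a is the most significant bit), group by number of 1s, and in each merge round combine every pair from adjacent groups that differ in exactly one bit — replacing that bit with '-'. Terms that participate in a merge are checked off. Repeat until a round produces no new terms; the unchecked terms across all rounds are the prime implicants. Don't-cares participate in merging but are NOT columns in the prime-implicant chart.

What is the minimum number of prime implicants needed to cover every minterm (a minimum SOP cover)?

7

[col 0] 00001*, 00011*, 00100*, 00101*, 00110*, 00111*, 01000*, 01001*, 01010*, 01100*, 01101*, 10000*, 10001*, 10011*, 11000*, 11001*, 11010*, 11011*, 11101*, 11110*
[col 1] -0001*, -0011*, -1000*, -1001*, -1010*, -1101*, 0-001*, 0-100*, 0-101*, 00-01*, 00-11*, 000-1*, 001-0*, 001-1*, 0010-*, 0011-*, 01-00*, 01-01*, 010-0*, 0100-*, 0110-*, 1-000*, 1-001*, 1-011*, 100-1*, 1000-*, 11-01*, 11-10, 110-0*, 110-1*, 1100-*, 1101-*
[col 2] --001, -00-1, -1-01, -10-0, -100-, 0--01, 0-10-, 00--1, 001--, 01-0-, 1-0-1, 1-00-, 110--
Prime implicants: --001, -00-1, -1-01, -10-0, -100-, 0--01, 0-10-, 00--1, 001--, 01-0-, 1-0-1, 1-00-, 11-10, 110--
PI chart (minterm → PIs covering it):
  1 | --001,-00-1,0--01,00--1
  3 | -00-1,00--1
  4 | 0-10-,001--
  5 | 0--01,0-10-,00--1,001--
  6 | 001--  (sole → essential)
  7 | 00--1,001--
  8 | -10-0,-100-,01-0-
  9 | --001,-1-01,-100-,0--01,01-0-
  10 | -10-0  (sole → essential)
  12 | 0-10-,01-0-
  13 | -1-01,0--01,0-10-,01-0-
  16 | 1-00-  (sole → essential)
  17 | --001,-00-1,1-0-1,1-00-
  19 | -00-1,1-0-1
  24 | -10-0,-100-,1-00-,110--
  26 | -10-0,11-10,110--
  27 | 1-0-1,110--
  30 | 11-10  (sole → essential)
Essential prime implicants: -10-0, 001--, 1-00-, 11-10
Petrick residual → -00-1, 01-0-, 1-0-1
Minimum SOP uses 7 PIs: b'c'e + bc'e' + a'b'c + a'bd' + ac'e + ac'd' + abde'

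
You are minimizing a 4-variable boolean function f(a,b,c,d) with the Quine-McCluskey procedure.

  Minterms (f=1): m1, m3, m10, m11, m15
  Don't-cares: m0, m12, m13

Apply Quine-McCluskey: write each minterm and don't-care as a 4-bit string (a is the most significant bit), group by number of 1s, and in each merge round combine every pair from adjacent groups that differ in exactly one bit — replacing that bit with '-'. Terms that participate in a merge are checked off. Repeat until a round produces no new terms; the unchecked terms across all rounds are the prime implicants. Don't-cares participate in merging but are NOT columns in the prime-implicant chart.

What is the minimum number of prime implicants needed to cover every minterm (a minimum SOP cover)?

3

[col 0] 0000*, 0001*, 0011*, 1010*, 1011*, 1100*, 1101*, 1111*
[col 1] -011, 00-1, 000-, 1-11, 101-, 11-1, 110-
Prime implicants: -011, 00-1, 000-, 1-11, 101-, 11-1, 110-
PI chart (minterm → PIs covering it):
  1 | 00-1,000-
  3 | -011,00-1
  10 | 101-  (sole → essential)
  11 | -011,1-11,101-
  15 | 1-11,11-1
Essential prime implicants: 101-
Petrick residual → 00-1, 1-11
Minimum SOP uses 3 PIs: a'b'd + acd + ab'c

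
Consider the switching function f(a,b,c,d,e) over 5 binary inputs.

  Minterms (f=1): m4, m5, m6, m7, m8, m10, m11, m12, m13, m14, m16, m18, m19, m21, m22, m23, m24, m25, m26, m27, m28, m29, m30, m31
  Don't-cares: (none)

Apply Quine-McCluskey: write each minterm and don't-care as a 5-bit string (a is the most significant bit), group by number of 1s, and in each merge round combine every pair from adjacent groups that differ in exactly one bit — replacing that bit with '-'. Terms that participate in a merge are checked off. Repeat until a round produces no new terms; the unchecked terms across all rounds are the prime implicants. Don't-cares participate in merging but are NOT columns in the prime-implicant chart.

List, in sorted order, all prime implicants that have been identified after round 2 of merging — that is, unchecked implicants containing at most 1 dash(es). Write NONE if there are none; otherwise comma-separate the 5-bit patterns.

NONE

[col 0] 00100*, 00101*, 00110*, 00111*, 01000*, 01010*, 01011*, 01100*, 01101*, 01110*, 10000*, 10010*, 10011*, 10101*, 10110*, 10111*, 11000*, 11001*, 11010*, 11011*, 11100*, 11101*, 11110*, 11111*
[col 1] -0101*, -0110*, -0111*, -1000*, -1010*, -1011*, -1100*, -1101*, -1110*, 0-100*, 0-101*, 0-110*, 001-0*, 001-1*, 0010-*, 0011-*, 01-00*, 01-10*, 010-0*, 0101-*, 011-0*, 0110-*, 1-000*, 1-010*, 1-011*, 1-101*, 1-110*, 1-111*, 10-10*, 10-11*, 100-0*, 1001-*, 101-1*, 1011-*, 11-00*, 11-01*, 11-10*, 11-11*, 110-0*, 110-1*, 1100-*, 1101-*, 111-0*, 111-1*, 1110-*, 1111-*
[col 2] --101, --110, -01-1, -011-, -1-00*, -1-10*, -10-0*, -101-, -11-0*, -110-, 0-1-0, 0-10-, 001--, 01--0*, 1--10*, 1--11*, 1-0-0, 1-01-*, 1-1-1, 1-11-*, 10-1-*, 11--0*, 11--1*, 11-0-*, 11-1-*, 110--*, 111--*
[col 3] -1--0, 1--1-, 11---
Prime implicants: --101, --110, -01-1, -011-, -1--0, -101-, -110-, 0-1-0, 0-10-, 001--, 1--1-, 1-0-0, 1-1-1, 11---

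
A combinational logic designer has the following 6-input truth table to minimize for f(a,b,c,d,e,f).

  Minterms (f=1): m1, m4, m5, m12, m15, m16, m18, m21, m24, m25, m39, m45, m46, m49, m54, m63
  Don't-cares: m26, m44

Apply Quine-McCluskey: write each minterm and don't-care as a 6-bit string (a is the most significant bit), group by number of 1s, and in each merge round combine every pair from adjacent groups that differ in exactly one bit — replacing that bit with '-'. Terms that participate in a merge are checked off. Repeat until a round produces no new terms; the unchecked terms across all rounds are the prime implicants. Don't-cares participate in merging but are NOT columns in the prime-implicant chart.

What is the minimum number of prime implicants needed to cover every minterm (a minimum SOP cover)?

size-2^0 implicants → 000001(✓)  000100(✓)  000101(✓)  001100(✓)  001111  010000(✓)  010010(✓)  010101(✓)  011000(✓)  011001(✓)  011010(✓)  100111  101100(✓)  101101(✓)  101110(✓)  110001  110110  111111
size-2^1 implicants → -01100  0-0101  00-100  000-01  00010-  01-000(✓)  01-010(✓)  0100-0(✓)  0110-0(✓)  01100-  1011-0  10110-
size-2^2 implicants → 01-0-0
Unchecked terms (primes): -01100, 0-0101, 00-100, 000-01, 00010-, 001111, 01-0-0, 01100-, 100111, 1011-0, 10110-, 110001, 110110, 111111
Minterm coverage:
  m1 ⊆ 000-01 [E]
  m4 ⊆ 00-100,00010-
  m5 ⊆ 0-0101,000-01,00010-
  m12 ⊆ -01100,00-100
  m15 ⊆ 001111 [E]
  m16 ⊆ 01-0-0 [E]
  m18 ⊆ 01-0-0 [E]
  m21 ⊆ 0-0101 [E]
  m24 ⊆ 01-0-0,01100-
  m25 ⊆ 01100- [E]
  m39 ⊆ 100111 [E]
  m45 ⊆ 10110- [E]
  m46 ⊆ 1011-0 [E]
  m49 ⊆ 110001 [E]
  m54 ⊆ 110110 [E]
  m63 ⊆ 111111 [E]
E = {0-0101, 000-01, 001111, 01-0-0, 01100-, 100111, 1011-0, 10110-, 110001, 110110, 111111}
Petrick residual → 00-100
Cover = a'c'de'f + a'b'de'f' + a'b'c'e'f + a'b'cdef + a'bd'f' + a'bcd'e' + ab'c'def + ab'cdf' + ab'cde' + abc'd'e'f + abc'def' + abcdef  |cover|=12

12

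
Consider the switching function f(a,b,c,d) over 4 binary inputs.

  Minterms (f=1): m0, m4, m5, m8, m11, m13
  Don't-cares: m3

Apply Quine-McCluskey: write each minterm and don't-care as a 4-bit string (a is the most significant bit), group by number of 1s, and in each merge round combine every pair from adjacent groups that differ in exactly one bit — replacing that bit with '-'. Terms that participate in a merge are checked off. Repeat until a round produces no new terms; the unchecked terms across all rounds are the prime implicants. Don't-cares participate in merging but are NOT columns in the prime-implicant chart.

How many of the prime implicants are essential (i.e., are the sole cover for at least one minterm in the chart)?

3

size-2^0 implicants → 0000(✓)  0011(✓)  0100(✓)  0101(✓)  1000(✓)  1011(✓)  1101(✓)
size-2^1 implicants → -000  -011  -101  0-00  010-
Unchecked terms (primes): -000, -011, -101, 0-00, 010-
Minterm coverage:
  m0 ⊆ -000,0-00
  m4 ⊆ 0-00,010-
  m5 ⊆ -101,010-
  m8 ⊆ -000 [E]
  m11 ⊆ -011 [E]
  m13 ⊆ -101 [E]
E = {-000, -011, -101}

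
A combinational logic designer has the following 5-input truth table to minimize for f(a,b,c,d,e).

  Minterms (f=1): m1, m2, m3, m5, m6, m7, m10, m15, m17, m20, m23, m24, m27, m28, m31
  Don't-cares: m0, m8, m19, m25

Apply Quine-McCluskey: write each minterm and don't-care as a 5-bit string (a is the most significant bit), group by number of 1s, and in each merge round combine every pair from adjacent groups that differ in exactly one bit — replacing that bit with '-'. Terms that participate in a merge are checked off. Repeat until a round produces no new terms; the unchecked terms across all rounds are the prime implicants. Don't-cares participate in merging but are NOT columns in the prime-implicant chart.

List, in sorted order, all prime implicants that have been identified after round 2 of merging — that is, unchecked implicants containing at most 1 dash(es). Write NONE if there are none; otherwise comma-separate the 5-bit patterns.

-1000, 1-100, 11-00, 1100-

[col 0] 00000*, 00001*, 00010*, 00011*, 00101*, 00110*, 00111*, 01000*, 01010*, 01111*, 10001*, 10011*, 10100*, 10111*, 11000*, 11001*, 11011*, 11100*, 11111*
[col 1] -0001*, -0011*, -0111*, -1000, -1111*, 0-000*, 0-010*, 0-111*, 00-01*, 00-10*, 00-11*, 000-0*, 000-1*, 0000-*, 0001-*, 001-1*, 0011-*, 010-0*, 1-001*, 1-011*, 1-100, 1-111*, 10-11*, 100-1*, 11-00, 11-11*, 110-1*, 1100-
[col 2] --111, -0-11, -00-1, 0-0-0, 00--1, 00-1-, 000--, 1--11, 1-0-1
Prime implicants: --111, -0-11, -00-1, -1000, 0-0-0, 00--1, 00-1-, 000--, 1--11, 1-0-1, 1-100, 11-00, 1100-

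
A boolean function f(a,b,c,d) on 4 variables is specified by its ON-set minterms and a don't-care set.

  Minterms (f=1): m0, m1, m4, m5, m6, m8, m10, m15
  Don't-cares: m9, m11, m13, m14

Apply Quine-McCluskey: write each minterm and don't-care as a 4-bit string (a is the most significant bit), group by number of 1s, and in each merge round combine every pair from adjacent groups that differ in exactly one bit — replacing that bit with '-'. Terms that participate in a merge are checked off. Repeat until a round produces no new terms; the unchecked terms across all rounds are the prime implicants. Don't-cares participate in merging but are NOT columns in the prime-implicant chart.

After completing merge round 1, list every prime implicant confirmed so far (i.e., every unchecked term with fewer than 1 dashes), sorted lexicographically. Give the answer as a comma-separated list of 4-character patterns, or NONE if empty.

NONE

[col 0] 0000*, 0001*, 0100*, 0101*, 0110*, 1000*, 1001*, 1010*, 1011*, 1101*, 1110*, 1111*
[col 1] -000*, -001*, -101*, -110, 0-00*, 0-01*, 000-*, 01-0, 010-*, 1-01*, 1-10*, 1-11*, 10-0*, 10-1*, 100-*, 101-*, 11-1*, 111-*
[col 2] --01, -00-, 0-0-, 1--1, 1-1-, 10--
Prime implicants: --01, -00-, -110, 0-0-, 01-0, 1--1, 1-1-, 10--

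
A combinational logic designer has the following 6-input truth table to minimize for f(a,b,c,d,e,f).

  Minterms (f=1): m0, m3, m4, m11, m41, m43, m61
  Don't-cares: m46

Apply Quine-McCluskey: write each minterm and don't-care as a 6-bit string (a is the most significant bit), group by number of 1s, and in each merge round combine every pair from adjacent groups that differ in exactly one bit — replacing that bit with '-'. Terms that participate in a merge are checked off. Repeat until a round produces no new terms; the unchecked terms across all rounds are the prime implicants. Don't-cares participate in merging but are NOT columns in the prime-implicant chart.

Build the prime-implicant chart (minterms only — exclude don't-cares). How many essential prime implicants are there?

4

Round 0: 000000✓ 000011✓ 000100✓ 001011✓ 101001✓ 101011✓ 101110 111101
Round 1: -01011 00-011 000-00 1010-1
PIs = {-01011, 00-011, 000-00, 1010-1, 101110, 111101}
Coverage chart:
  m0: 000-00 ←essential
  m3: 00-011 ←essential
  m4: 000-00 ←essential
  m11: -01011,00-011
  m41: 1010-1 ←essential
  m43: -01011,1010-1
  m61: 111101 ←essential
Essential: 00-011, 000-00, 1010-1, 111101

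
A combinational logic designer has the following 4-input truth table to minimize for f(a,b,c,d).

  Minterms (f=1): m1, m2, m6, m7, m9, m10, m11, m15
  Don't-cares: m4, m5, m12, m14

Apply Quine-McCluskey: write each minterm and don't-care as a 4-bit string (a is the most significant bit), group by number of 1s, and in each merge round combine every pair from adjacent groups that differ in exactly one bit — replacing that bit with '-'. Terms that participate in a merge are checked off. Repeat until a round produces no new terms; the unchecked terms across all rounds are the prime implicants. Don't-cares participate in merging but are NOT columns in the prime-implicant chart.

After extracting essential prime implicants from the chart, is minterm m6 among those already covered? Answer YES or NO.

[col 0] 0001*, 0010*, 0100*, 0101*, 0110*, 0111*, 1001*, 1010*, 1011*, 1100*, 1110*, 1111*
[col 1] -001, -010*, -100*, -110*, -111*, 0-01, 0-10*, 01-0*, 01-1*, 010-*, 011-*, 1-10*, 1-11*, 10-1, 101-*, 11-0*, 111-*
[col 2] --10, -1-0, -11-, 01--, 1-1-
Prime implicants: --10, -001, -1-0, -11-, 0-01, 01--, 1-1-, 10-1
PI chart (minterm → PIs covering it):
  1 | -001,0-01
  2 | --10  (sole → essential)
  6 | --10,-1-0,-11-,01--
  7 | -11-,01--
  9 | -001,10-1
  10 | --10,1-1-
  11 | 1-1-,10-1
  15 | -11-,1-1-
Essential prime implicants: --10

YES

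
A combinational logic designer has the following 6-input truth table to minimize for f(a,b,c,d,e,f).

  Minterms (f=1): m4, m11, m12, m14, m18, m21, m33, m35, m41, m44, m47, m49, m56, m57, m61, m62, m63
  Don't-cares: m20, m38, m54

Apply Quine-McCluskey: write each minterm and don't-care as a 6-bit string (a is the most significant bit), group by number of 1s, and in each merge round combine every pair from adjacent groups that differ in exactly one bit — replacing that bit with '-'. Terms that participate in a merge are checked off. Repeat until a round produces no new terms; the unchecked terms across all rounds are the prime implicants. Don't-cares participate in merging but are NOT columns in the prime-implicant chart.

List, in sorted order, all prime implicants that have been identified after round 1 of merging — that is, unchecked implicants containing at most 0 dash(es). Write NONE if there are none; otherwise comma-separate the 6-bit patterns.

001011, 010010

Round 0: 000100✓ 001011 001100✓ 001110✓ 010010 010100✓ 010101✓ 100001✓ 100011✓ 100110✓ 101001✓ 101100✓ 101111✓ 110001✓ 110110✓ 111000✓ 111001✓ 111101✓ 111110✓ 111111✓
Round 1: -01100 0-0100 00-100 0011-0 01010- 1-0001✓ 1-0110 1-1001✓ 1-1111 10-001✓ 1000-1 11-001✓ 11-110 111-01 11100- 1111-1 11111-
Round 2: 1--001
PIs = {-01100, 0-0100, 00-100, 001011, 0011-0, 010010, 01010-, 1--001, 1-0110, 1-1111, 1000-1, 11-110, 111-01, 11100-, 1111-1, 11111-}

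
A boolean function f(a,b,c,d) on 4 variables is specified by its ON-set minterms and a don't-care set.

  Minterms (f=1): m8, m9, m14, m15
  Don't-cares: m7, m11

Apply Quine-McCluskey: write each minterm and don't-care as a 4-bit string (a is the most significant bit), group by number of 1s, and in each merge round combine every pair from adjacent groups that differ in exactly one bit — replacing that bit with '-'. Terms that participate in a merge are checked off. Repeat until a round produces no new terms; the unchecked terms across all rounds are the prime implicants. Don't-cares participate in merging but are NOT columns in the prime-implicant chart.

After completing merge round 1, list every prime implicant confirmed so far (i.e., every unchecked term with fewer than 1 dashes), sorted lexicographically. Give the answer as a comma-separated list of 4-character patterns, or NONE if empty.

NONE

[col 0] 0111*, 1000*, 1001*, 1011*, 1110*, 1111*
[col 1] -111, 1-11, 10-1, 100-, 111-
Prime implicants: -111, 1-11, 10-1, 100-, 111-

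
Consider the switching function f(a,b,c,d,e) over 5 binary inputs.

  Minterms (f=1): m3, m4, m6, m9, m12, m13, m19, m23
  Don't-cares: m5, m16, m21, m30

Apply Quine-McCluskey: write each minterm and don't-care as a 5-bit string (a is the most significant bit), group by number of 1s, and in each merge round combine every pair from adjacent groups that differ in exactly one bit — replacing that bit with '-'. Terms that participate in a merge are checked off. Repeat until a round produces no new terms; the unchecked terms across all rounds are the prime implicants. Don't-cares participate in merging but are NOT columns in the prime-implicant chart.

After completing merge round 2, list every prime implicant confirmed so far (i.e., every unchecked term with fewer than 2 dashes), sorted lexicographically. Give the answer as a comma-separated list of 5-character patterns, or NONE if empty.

size-2^0 implicants → 00011(✓)  00100(✓)  00101(✓)  00110(✓)  01001(✓)  01100(✓)  01101(✓)  10000  10011(✓)  10101(✓)  10111(✓)  11110
size-2^1 implicants → -0011  -0101  0-100(✓)  0-101(✓)  001-0  0010-(✓)  01-01  0110-(✓)  10-11  101-1
size-2^2 implicants → 0-10-
Unchecked terms (primes): -0011, -0101, 0-10-, 001-0, 01-01, 10-11, 10000, 101-1, 11110

-0011, -0101, 001-0, 01-01, 10-11, 10000, 101-1, 11110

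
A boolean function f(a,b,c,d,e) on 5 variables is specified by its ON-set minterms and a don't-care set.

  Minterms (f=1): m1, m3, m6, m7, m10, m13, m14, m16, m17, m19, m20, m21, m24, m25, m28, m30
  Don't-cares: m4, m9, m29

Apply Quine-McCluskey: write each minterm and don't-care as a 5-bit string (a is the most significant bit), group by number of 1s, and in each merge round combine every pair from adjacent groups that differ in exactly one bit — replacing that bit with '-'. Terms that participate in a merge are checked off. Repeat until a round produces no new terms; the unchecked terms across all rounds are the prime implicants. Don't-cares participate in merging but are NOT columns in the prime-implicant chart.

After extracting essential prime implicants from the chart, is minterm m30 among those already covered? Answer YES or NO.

NO

Round 0: 00001✓ 00011✓ 00100✓ 00110✓ 00111✓ 01001✓ 01010✓ 01101✓ 01110✓ 10000✓ 10001✓ 10011✓ 10100✓ 10101✓ 11000✓ 11001✓ 11100✓ 11101✓ 11110✓
Round 1: -0001✓ -0011✓ -0100 -1001✓ -1101✓ -1110 0-001✓ 0-110 00-11 000-1✓ 001-0 0011- 01-01✓ 01-10 1-000✓ 1-001✓ 1-100✓ 1-101✓ 10-00✓ 10-01✓ 100-1✓ 1000-✓ 1010-✓ 11-00✓ 11-01✓ 1100-✓ 111-0 1110-✓
Round 2: --001 -00-1 -1-01 1--00✓ 1--01✓ 1-00-✓ 1-10-✓ 10-0-✓ 11-0-✓
Round 3: 1--0-
PIs = {--001, -00-1, -0100, -1-01, -1110, 0-110, 00-11, 001-0, 0011-, 01-10, 1--0-, 111-0}
Coverage chart:
  m1: --001,-00-1
  m3: -00-1,00-11
  m6: 0-110,001-0,0011-
  m7: 00-11,0011-
  m10: 01-10 ←essential
  m13: -1-01 ←essential
  m14: -1110,0-110,01-10
  m16: 1--0- ←essential
  m17: --001,-00-1,1--0-
  m19: -00-1 ←essential
  m20: -0100,1--0-
  m21: 1--0- ←essential
  m24: 1--0- ←essential
  m25: --001,-1-01,1--0-
  m28: 1--0-,111-0
  m30: -1110,111-0
Essential: -00-1, -1-01, 01-10, 1--0-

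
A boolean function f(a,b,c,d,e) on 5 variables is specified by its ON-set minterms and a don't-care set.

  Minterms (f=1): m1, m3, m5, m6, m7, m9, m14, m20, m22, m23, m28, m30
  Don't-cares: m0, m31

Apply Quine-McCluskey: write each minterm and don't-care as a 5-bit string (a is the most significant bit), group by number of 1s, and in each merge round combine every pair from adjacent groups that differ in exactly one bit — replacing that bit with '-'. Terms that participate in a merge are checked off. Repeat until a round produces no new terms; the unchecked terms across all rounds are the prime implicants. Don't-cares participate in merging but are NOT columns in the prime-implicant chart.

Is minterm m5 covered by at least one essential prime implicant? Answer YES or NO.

YES

Round 0: 00000✓ 00001✓ 00011✓ 00101✓ 00110✓ 00111✓ 01001✓ 01110✓ 10100✓ 10110✓ 10111✓ 11100✓ 11110✓ 11111✓
Round 1: -0110✓ -0111✓ -1110✓ 0-001 0-110✓ 00-01✓ 00-11✓ 000-1✓ 0000- 001-1✓ 0011-✓ 1-100✓ 1-110✓ 1-111✓ 101-0✓ 1011-✓ 111-0✓ 1111-✓
Round 2: --110 -011- 00--1 1-1-0 1-11-
PIs = {--110, -011-, 0-001, 00--1, 0000-, 1-1-0, 1-11-}
Coverage chart:
  m1: 0-001,00--1,0000-
  m3: 00--1 ←essential
  m5: 00--1 ←essential
  m6: --110,-011-
  m7: -011-,00--1
  m9: 0-001 ←essential
  m14: --110 ←essential
  m20: 1-1-0 ←essential
  m22: --110,-011-,1-1-0,1-11-
  m23: -011-,1-11-
  m28: 1-1-0 ←essential
  m30: --110,1-1-0,1-11-
Essential: --110, 0-001, 00--1, 1-1-0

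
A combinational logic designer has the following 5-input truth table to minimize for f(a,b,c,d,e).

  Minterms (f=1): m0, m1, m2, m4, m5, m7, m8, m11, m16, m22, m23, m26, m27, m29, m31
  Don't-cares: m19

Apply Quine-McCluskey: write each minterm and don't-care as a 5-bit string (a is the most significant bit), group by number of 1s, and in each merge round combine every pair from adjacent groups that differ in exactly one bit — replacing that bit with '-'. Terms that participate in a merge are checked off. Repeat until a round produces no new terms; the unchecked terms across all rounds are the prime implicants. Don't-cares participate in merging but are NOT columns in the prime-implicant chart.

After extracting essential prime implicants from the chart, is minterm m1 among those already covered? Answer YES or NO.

YES

[col 0] 00000*, 00001*, 00010*, 00100*, 00101*, 00111*, 01000*, 01011*, 10000*, 10011*, 10110*, 10111*, 11010*, 11011*, 11101*, 11111*
[col 1] -0000, -0111, -1011, 0-000, 00-00*, 00-01*, 000-0, 0000-*, 001-1, 0010-*, 1-011*, 1-111*, 10-11*, 1011-, 11-11*, 1101-, 111-1
[col 2] 00-0-, 1--11
Prime implicants: -0000, -0111, -1011, 0-000, 00-0-, 000-0, 001-1, 1--11, 1011-, 1101-, 111-1
PI chart (minterm → PIs covering it):
  0 | -0000,0-000,00-0-,000-0
  1 | 00-0-  (sole → essential)
  2 | 000-0  (sole → essential)
  4 | 00-0-  (sole → essential)
  5 | 00-0-,001-1
  7 | -0111,001-1
  8 | 0-000  (sole → essential)
  11 | -1011  (sole → essential)
  16 | -0000  (sole → essential)
  22 | 1011-  (sole → essential)
  23 | -0111,1--11,1011-
  26 | 1101-  (sole → essential)
  27 | -1011,1--11,1101-
  29 | 111-1  (sole → essential)
  31 | 1--11,111-1
Essential prime implicants: -0000, -1011, 0-000, 00-0-, 000-0, 1011-, 1101-, 111-1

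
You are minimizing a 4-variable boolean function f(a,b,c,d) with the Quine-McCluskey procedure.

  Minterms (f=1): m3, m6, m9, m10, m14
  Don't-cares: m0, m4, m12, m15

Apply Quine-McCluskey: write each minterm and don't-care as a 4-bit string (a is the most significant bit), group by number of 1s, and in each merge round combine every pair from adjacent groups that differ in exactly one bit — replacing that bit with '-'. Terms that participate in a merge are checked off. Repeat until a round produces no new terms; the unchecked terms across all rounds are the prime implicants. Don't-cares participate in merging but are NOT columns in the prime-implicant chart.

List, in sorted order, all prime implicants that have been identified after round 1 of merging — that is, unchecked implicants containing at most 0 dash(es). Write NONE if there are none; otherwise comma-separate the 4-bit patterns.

[col 0] 0000*, 0011, 0100*, 0110*, 1001, 1010*, 1100*, 1110*, 1111*
[col 1] -100*, -110*, 0-00, 01-0*, 1-10, 11-0*, 111-
[col 2] -1-0
Prime implicants: -1-0, 0-00, 0011, 1-10, 1001, 111-

0011, 1001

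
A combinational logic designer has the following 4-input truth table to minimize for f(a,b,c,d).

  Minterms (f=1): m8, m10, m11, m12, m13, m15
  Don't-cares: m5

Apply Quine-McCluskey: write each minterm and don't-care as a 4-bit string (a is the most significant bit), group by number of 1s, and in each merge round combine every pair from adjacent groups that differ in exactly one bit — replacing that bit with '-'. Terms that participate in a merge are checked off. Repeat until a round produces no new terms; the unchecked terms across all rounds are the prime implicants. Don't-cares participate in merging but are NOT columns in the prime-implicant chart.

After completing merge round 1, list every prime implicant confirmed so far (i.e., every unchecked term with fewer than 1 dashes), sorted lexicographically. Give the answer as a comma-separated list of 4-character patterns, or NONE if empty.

size-2^0 implicants → 0101(✓)  1000(✓)  1010(✓)  1011(✓)  1100(✓)  1101(✓)  1111(✓)
size-2^1 implicants → -101  1-00  1-11  10-0  101-  11-1  110-
Unchecked terms (primes): -101, 1-00, 1-11, 10-0, 101-, 11-1, 110-

NONE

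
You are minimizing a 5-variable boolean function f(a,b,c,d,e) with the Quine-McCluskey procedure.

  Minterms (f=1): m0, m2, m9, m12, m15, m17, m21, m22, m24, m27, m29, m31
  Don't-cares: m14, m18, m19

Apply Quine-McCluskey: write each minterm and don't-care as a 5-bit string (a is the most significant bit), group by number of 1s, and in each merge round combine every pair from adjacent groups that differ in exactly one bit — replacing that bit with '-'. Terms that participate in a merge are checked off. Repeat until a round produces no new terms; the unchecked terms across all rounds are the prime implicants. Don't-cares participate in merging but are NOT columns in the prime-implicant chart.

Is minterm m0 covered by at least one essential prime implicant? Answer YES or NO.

[col 0] 00000*, 00010*, 01001, 01100*, 01110*, 01111*, 10001*, 10010*, 10011*, 10101*, 10110*, 11000, 11011*, 11101*, 11111*
[col 1] -0010, -1111, 000-0, 011-0, 0111-, 1-011, 1-101, 10-01, 10-10, 100-1, 1001-, 11-11, 111-1
Prime implicants: -0010, -1111, 000-0, 01001, 011-0, 0111-, 1-011, 1-101, 10-01, 10-10, 100-1, 1001-, 11-11, 11000, 111-1
PI chart (minterm → PIs covering it):
  0 | 000-0  (sole → essential)
  2 | -0010,000-0
  9 | 01001  (sole → essential)
  12 | 011-0  (sole → essential)
  15 | -1111,0111-
  17 | 10-01,100-1
  21 | 1-101,10-01
  22 | 10-10  (sole → essential)
  24 | 11000  (sole → essential)
  27 | 1-011,11-11
  29 | 1-101,111-1
  31 | -1111,11-11,111-1
Essential prime implicants: 000-0, 01001, 011-0, 10-10, 11000

YES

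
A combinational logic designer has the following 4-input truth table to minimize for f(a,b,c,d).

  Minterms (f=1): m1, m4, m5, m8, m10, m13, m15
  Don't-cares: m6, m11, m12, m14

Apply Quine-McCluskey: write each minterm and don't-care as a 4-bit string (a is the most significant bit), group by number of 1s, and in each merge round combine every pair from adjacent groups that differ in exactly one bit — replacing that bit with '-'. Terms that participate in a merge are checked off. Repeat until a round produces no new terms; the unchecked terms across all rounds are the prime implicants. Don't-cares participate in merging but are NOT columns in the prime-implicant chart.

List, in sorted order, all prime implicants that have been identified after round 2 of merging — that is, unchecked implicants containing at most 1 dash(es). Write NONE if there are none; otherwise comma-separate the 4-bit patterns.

0-01

Round 0: 0001✓ 0100✓ 0101✓ 0110✓ 1000✓ 1010✓ 1011✓ 1100✓ 1101✓ 1110✓ 1111✓
Round 1: -100✓ -101✓ -110✓ 0-01 01-0✓ 010-✓ 1-00✓ 1-10✓ 1-11✓ 10-0✓ 101-✓ 11-0✓ 11-1✓ 110-✓ 111-✓
Round 2: -1-0 -10- 1--0 1-1- 11--
PIs = {-1-0, -10-, 0-01, 1--0, 1-1-, 11--}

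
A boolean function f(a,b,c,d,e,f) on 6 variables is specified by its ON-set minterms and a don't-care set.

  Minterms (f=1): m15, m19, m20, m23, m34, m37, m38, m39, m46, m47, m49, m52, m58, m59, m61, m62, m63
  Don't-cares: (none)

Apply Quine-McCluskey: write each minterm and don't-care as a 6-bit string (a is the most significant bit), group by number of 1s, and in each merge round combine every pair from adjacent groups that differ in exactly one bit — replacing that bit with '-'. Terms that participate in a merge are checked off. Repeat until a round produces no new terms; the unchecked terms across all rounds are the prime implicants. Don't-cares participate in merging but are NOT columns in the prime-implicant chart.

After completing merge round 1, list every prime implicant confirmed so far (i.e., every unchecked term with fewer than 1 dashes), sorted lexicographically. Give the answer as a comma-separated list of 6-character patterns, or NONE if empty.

110001

Round 0: 001111✓ 010011✓ 010100✓ 010111✓ 100010✓ 100101✓ 100110✓ 100111✓ 101110✓ 101111✓ 110001 110100✓ 111010✓ 111011✓ 111101✓ 111110✓ 111111✓
Round 1: -01111 -10100 010-11 1-1110✓ 1-1111✓ 10-110✓ 10-111✓ 100-10 1001-1 10011-✓ 10111-✓ 111-10✓ 111-11✓ 11101-✓ 1111-1 11111-✓
Round 2: 1-111- 10-11- 111-1-
PIs = {-01111, -10100, 010-11, 1-111-, 10-11-, 100-10, 1001-1, 110001, 111-1-, 1111-1}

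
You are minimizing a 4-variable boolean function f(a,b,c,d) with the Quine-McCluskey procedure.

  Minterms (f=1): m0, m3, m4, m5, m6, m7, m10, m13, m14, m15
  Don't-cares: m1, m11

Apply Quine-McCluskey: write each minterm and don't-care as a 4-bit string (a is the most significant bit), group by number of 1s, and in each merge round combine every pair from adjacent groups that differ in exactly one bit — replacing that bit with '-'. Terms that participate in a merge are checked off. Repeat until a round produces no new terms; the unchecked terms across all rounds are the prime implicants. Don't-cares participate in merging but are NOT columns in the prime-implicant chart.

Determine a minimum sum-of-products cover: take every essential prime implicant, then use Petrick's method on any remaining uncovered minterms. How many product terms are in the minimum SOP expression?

Round 0: 0000✓ 0001✓ 0011✓ 0100✓ 0101✓ 0110✓ 0111✓ 1010✓ 1011✓ 1101✓ 1110✓ 1111✓
Round 1: -011✓ -101✓ -110✓ -111✓ 0-00✓ 0-01✓ 0-11✓ 00-1✓ 000-✓ 01-0✓ 01-1✓ 010-✓ 011-✓ 1-10✓ 1-11✓ 101-✓ 11-1✓ 111-✓
Round 2: --11 -1-1 -11- 0--1 0-0- 01-- 1-1-
PIs = {--11, -1-1, -11-, 0--1, 0-0-, 01--, 1-1-}
Coverage chart:
  m0: 0-0- ←essential
  m3: --11,0--1
  m4: 0-0-,01--
  m5: -1-1,0--1,0-0-,01--
  m6: -11-,01--
  m7: --11,-1-1,-11-,0--1,01--
  m10: 1-1- ←essential
  m13: -1-1 ←essential
  m14: -11-,1-1-
  m15: --11,-1-1,-11-,1-1-
Essential: -1-1, 0-0-, 1-1-
Petrick residual → --11, -11-
Min cover (5 terms): cd + bd + bc + a'c' + ac

5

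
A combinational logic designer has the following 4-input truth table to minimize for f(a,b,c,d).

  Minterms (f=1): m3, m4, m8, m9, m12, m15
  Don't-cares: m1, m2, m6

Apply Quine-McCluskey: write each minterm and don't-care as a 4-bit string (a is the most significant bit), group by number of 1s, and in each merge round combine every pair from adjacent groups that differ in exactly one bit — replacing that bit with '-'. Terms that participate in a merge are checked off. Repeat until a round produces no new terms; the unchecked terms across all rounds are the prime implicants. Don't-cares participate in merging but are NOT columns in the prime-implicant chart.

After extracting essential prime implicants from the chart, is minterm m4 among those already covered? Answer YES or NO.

NO

size-2^0 implicants → 0001(✓)  0010(✓)  0011(✓)  0100(✓)  0110(✓)  1000(✓)  1001(✓)  1100(✓)  1111
size-2^1 implicants → -001  -100  0-10  00-1  001-  01-0  1-00  100-
Unchecked terms (primes): -001, -100, 0-10, 00-1, 001-, 01-0, 1-00, 100-, 1111
Minterm coverage:
  m3 ⊆ 00-1,001-
  m4 ⊆ -100,01-0
  m8 ⊆ 1-00,100-
  m9 ⊆ -001,100-
  m12 ⊆ -100,1-00
  m15 ⊆ 1111 [E]
E = {1111}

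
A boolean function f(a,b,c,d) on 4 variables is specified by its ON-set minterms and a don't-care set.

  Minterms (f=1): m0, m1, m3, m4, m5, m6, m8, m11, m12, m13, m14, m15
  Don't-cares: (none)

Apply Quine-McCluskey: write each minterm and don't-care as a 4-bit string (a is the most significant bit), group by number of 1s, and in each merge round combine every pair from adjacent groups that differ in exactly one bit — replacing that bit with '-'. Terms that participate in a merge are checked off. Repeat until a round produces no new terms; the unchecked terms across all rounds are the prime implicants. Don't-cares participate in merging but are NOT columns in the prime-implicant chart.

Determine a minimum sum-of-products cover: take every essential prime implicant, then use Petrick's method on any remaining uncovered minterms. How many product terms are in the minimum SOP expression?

Round 0: 0000✓ 0001✓ 0011✓ 0100✓ 0101✓ 0110✓ 1000✓ 1011✓ 1100✓ 1101✓ 1110✓ 1111✓
Round 1: -000✓ -011 -100✓ -101✓ -110✓ 0-00✓ 0-01✓ 00-1 000-✓ 01-0✓ 010-✓ 1-00✓ 1-11 11-0✓ 11-1✓ 110-✓ 111-✓
Round 2: --00 -1-0 -10- 0-0- 11--
PIs = {--00, -011, -1-0, -10-, 0-0-, 00-1, 1-11, 11--}
Coverage chart:
  m0: --00,0-0-
  m1: 0-0-,00-1
  m3: -011,00-1
  m4: --00,-1-0,-10-,0-0-
  m5: -10-,0-0-
  m6: -1-0 ←essential
  m8: --00 ←essential
  m11: -011,1-11
  m12: --00,-1-0,-10-,11--
  m13: -10-,11--
  m14: -1-0,11--
  m15: 1-11,11--
Essential: --00, -1-0
Petrick residual → -011, 0-0-, 11--
Min cover (5 terms): c'd' + b'cd + bd' + a'c' + ab

5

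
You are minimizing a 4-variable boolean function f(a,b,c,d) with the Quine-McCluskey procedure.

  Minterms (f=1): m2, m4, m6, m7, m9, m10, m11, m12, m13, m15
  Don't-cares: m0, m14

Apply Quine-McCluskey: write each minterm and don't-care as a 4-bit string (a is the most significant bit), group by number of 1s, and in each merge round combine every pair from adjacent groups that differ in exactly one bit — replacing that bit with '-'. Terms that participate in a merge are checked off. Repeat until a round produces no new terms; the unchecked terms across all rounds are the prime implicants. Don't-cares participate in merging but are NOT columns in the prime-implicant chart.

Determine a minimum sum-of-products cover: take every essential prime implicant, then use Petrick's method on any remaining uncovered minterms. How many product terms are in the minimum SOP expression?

size-2^0 implicants → 0000(✓)  0010(✓)  0100(✓)  0110(✓)  0111(✓)  1001(✓)  1010(✓)  1011(✓)  1100(✓)  1101(✓)  1110(✓)  1111(✓)
size-2^1 implicants → -010(✓)  -100(✓)  -110(✓)  -111(✓)  0-00(✓)  0-10(✓)  00-0(✓)  01-0(✓)  011-(✓)  1-01(✓)  1-10(✓)  1-11(✓)  10-1(✓)  101-(✓)  11-0(✓)  11-1(✓)  110-(✓)  111-(✓)
size-2^2 implicants → --10  -1-0  -11-  0--0  1--1  1-1-  11--
Unchecked terms (primes): --10, -1-0, -11-, 0--0, 1--1, 1-1-, 11--
Minterm coverage:
  m2 ⊆ --10,0--0
  m4 ⊆ -1-0,0--0
  m6 ⊆ --10,-1-0,-11-,0--0
  m7 ⊆ -11- [E]
  m9 ⊆ 1--1 [E]
  m10 ⊆ --10,1-1-
  m11 ⊆ 1--1,1-1-
  m12 ⊆ -1-0,11--
  m13 ⊆ 1--1,11--
  m15 ⊆ -11-,1--1,1-1-,11--
E = {-11-, 1--1}
Petrick residual → --10, -1-0
Cover = cd' + bd' + bc + ad  |cover|=4

4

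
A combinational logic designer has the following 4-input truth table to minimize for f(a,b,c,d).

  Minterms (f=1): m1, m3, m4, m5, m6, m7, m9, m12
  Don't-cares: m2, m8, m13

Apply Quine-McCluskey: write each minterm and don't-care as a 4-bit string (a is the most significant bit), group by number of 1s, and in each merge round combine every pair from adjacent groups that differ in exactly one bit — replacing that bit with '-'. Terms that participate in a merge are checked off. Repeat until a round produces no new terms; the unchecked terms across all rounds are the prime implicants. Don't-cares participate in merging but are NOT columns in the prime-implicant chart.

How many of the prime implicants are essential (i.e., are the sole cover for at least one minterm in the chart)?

Round 0: 0001✓ 0010✓ 0011✓ 0100✓ 0101✓ 0110✓ 0111✓ 1000✓ 1001✓ 1100✓ 1101✓
Round 1: -001✓ -100✓ -101✓ 0-01✓ 0-10✓ 0-11✓ 00-1✓ 001-✓ 01-0✓ 01-1✓ 010-✓ 011-✓ 1-00✓ 1-01✓ 100-✓ 110-✓
Round 2: --01 -10- 0--1 0-1- 01-- 1-0-
PIs = {--01, -10-, 0--1, 0-1-, 01--, 1-0-}
Coverage chart:
  m1: --01,0--1
  m3: 0--1,0-1-
  m4: -10-,01--
  m5: --01,-10-,0--1,01--
  m6: 0-1-,01--
  m7: 0--1,0-1-,01--
  m9: --01,1-0-
  m12: -10-,1-0-
(no essential prime implicants)

0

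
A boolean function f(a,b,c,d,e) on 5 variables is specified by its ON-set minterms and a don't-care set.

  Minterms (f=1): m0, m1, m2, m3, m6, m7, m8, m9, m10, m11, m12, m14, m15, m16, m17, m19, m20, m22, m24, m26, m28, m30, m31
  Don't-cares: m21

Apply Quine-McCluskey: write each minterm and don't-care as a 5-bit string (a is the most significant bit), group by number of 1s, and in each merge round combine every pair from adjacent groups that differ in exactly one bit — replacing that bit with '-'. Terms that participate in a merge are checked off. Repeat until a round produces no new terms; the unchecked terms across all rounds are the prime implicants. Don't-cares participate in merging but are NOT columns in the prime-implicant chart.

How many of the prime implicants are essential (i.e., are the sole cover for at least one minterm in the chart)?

5

[col 0] 00000*, 00001*, 00010*, 00011*, 00110*, 00111*, 01000*, 01001*, 01010*, 01011*, 01100*, 01110*, 01111*, 10000*, 10001*, 10011*, 10100*, 10101*, 10110*, 11000*, 11010*, 11100*, 11110*, 11111*
[col 1] -0000*, -0001*, -0011*, -0110*, -1000*, -1010*, -1100*, -1110*, -1111*, 0-000*, 0-001*, 0-010*, 0-011*, 0-110*, 0-111*, 00-10*, 00-11*, 000-0*, 000-1*, 0000-*, 0001-*, 0011-*, 01-00*, 01-10*, 01-11*, 010-0*, 010-1*, 0100-*, 0101-*, 011-0*, 0111-*, 1-000*, 1-100*, 1-110*, 10-00*, 10-01*, 100-1*, 1000-*, 101-0*, 1010-*, 11-00*, 11-10*, 110-0*, 111-0*, 1111-*
[col 2] --000, --110, -00-1, -000-, -1-00*, -1-10*, -10-0*, -11-0*, -111-, 0--10*, 0--11*, 0-0-0*, 0-0-1*, 0-00-*, 0-01-*, 0-11-*, 00-1-*, 000--*, 01--0*, 01-1-*, 010--*, 1--00, 1-1-0, 10-0-, 11--0*
[col 3] -1--0, 0--1-, 0-0--
Prime implicants: --000, --110, -00-1, -000-, -1--0, -111-, 0--1-, 0-0--, 1--00, 1-1-0, 10-0-
PI chart (minterm → PIs covering it):
  0 | --000,-000-,0-0--
  1 | -00-1,-000-,0-0--
  2 | 0--1-,0-0--
  3 | -00-1,0--1-,0-0--
  6 | --110,0--1-
  7 | 0--1-  (sole → essential)
  8 | --000,-1--0,0-0--
  9 | 0-0--  (sole → essential)
  10 | -1--0,0--1-,0-0--
  11 | 0--1-,0-0--
  12 | -1--0  (sole → essential)
  14 | --110,-1--0,-111-,0--1-
  15 | -111-,0--1-
  16 | --000,-000-,1--00,10-0-
  17 | -00-1,-000-,10-0-
  19 | -00-1  (sole → essential)
  20 | 1--00,1-1-0,10-0-
  22 | --110,1-1-0
  24 | --000,-1--0,1--00
  26 | -1--0  (sole → essential)
  28 | -1--0,1--00,1-1-0
  30 | --110,-1--0,-111-,1-1-0
  31 | -111-  (sole → essential)
Essential prime implicants: -00-1, -1--0, -111-, 0--1-, 0-0--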